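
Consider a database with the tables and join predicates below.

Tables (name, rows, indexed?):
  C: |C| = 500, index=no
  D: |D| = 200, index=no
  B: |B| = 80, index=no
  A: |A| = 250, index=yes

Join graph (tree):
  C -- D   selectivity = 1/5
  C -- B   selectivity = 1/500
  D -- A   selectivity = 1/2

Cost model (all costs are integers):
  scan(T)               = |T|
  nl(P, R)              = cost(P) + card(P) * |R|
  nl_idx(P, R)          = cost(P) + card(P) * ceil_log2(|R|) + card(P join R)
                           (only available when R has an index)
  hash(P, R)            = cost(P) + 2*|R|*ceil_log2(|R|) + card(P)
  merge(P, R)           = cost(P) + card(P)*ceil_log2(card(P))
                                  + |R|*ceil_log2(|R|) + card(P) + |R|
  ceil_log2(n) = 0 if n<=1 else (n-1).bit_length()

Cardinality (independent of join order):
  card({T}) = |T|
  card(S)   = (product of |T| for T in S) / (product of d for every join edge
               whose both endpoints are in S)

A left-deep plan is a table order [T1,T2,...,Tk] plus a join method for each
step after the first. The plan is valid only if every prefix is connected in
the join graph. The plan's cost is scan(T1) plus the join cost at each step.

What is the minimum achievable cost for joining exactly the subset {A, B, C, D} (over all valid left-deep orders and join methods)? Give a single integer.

Selinger DP over subsets of {A,B,C,D}:
  {C}: scan cost=500, card=500
  {D}: scan cost=200, card=200
  {B}: scan cost=80, card=80
  {A}: scan cost=250, card=250
  {CD}: card=20000; try (D,hash)→4200, (C,merge)→7000, (D,merge)→7300, (C,hash)→9400, (C,nl)→100200, (D,nl)→100500; best=4200 via (D,hash)
  {BC}: card=80; try (B,hash)→2120, (C,merge)→5720, (B,merge)→6140, (C,hash)→9160, (C,nl)→40080, (B,nl)→40500; best=2120 via (B,hash)
  {AD}: card=25000; try (D,hash)→3700, (A,merge)→4250, (D,merge)→4300, (A,hash)→4400, (A,nl_idx)→26800, (A,nl)→50200 …(+1); best=3700 via (D,hash)
  {BCD}: card=3200; try (D,merge)→4560, (D,hash)→5400, (D,nl)→18120, (B,hash)→25320, (B,merge)→324840, (B,nl)→1604200; best=4560 via (D,merge)
  {ACD}: card=2500000; try (A,hash)→28200, (C,hash)→37700, (A,merge)→326450, (C,merge)→408700, (A,nl_idx)→2664200, (A,nl)→5004200 …(+1); best=28200 via (A,hash)
  {ABCD}: card=400000; try (A,hash)→11760, (A,merge)→48410, (A,nl_idx)→430160, (A,nl)→804560, (B,hash)→2529320, (B,merge)→57528840 …(+1); best=11760 via (A,hash)

11760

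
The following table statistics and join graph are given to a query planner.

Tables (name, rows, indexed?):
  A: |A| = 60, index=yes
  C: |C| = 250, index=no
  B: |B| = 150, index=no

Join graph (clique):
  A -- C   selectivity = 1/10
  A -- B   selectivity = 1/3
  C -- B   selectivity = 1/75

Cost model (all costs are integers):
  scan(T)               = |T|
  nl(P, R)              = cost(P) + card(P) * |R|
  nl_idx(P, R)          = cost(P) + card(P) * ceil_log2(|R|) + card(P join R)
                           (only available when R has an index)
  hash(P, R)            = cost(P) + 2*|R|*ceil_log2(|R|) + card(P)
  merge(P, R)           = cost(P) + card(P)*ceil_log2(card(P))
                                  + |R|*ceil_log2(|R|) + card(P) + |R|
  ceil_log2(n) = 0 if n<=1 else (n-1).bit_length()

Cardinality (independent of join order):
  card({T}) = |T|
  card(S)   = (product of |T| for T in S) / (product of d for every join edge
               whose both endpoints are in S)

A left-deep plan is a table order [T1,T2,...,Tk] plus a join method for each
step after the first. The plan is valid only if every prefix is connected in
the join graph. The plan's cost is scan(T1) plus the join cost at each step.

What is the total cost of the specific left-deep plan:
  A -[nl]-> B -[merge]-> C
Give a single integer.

50310

step 1: scan A: cost=60, card=60
step 2: join B via nl
    card(P join B) = 60*150/(3) = 3000
    cost = 60 + 60*150 = 9060
step 3: join C via merge
    card(P join C) = 3000*250/(10*75) = 1000
    cost = 9060 + 3000*12 + 250*8 + 3000 + 250 = 50310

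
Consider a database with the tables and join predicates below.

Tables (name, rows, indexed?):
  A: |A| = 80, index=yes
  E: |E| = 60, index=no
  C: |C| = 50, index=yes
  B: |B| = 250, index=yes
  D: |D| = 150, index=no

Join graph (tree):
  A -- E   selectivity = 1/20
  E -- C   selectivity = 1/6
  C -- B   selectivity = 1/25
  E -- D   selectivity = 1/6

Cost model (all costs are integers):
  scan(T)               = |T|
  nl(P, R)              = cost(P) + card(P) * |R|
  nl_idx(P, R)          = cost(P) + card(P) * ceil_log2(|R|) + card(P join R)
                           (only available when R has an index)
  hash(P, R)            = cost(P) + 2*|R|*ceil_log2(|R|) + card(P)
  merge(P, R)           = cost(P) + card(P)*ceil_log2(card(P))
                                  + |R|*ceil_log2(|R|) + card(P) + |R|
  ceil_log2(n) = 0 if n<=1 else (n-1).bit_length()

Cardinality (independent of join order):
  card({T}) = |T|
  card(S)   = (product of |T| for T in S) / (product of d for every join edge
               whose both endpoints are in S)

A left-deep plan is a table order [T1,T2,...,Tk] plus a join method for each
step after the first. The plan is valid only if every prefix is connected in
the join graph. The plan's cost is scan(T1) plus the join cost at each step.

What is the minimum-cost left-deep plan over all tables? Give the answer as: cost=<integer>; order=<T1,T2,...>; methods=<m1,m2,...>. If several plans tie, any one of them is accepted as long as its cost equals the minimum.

Selinger DP (subsets sized 1..n):
  {A}: scan cost=80, card=80
  {E}: scan cost=60, card=60
  {C}: scan cost=50, card=50
  {B}: scan cost=250, card=250
  {D}: scan cost=150, card=150
  {AE}: card=240; try (A,nl_idx)→720, (E,hash)→880, (A,merge)→1120, (E,merge)→1140, (A,hash)→1240, (A,nl)→4860 …(+1); best=720 via (A,nl_idx)
  {CE}: card=500; try (C,hash)→720, (E,hash)→820, (E,merge)→820, (C,merge)→830, (C,nl_idx)→920, (E,nl)→3050 …(+1); best=720 via (C,hash)
  {DE}: card=1500; try (E,hash)→1020, (D,merge)→1830, (E,merge)→1920, (D,hash)→2520, (D,nl)→9060, (E,nl)→9150; best=1020 via (E,hash)
  {BC}: card=500; try (B,nl_idx)→950, (C,hash)→1100, (C,nl_idx)→2250, (B,merge)→2650, (C,merge)→2850, (B,hash)→4100 …(+2); best=950 via (B,nl_idx)
  {ACE}: card=2000; try (C,hash)→1560, (A,hash)→2340, (C,merge)→3230, (C,nl_idx)→4160, (A,nl_idx)→6220, (A,merge)→6360 …(+2); best=1560 via (C,hash)
  {ADE}: card=6000; try (D,hash)→3360, (A,hash)→3640, (D,merge)→4230, (A,nl_idx)→17520, (A,merge)→19660, (D,nl)→36720 …(+1); best=3360 via (D,hash)
  {BCE}: card=5000; try (E,hash)→2170, (B,hash)→5220, (E,merge)→6370, (B,merge)→7970, (B,nl_idx)→9720, (E,nl)→30950 …(+1); best=2170 via (E,hash)
  {CDE}: card=12500; try (C,hash)→3120, (D,hash)→3620, (D,merge)→7070, (C,merge)→19370, (C,nl_idx)→22520, (D,nl)→75720 …(+1); best=3120 via (C,hash)
  {ABCE}: card=20000; try (B,hash)→7560, (A,hash)→8290, (B,merge)→27810, (B,nl_idx)→37560, (A,nl_idx)→57170, (A,merge)→72810 …(+2); best=7560 via (B,hash)
  {ACDE}: card=50000; try (D,hash)→5960, (C,hash)→9960, (A,hash)→16740, (D,merge)→26910, (C,merge)→87710, (C,nl_idx)→89360 …(+5); best=5960 via (D,hash)
  {BCDE}: card=125000; try (D,hash)→9570, (B,hash)→19620, (D,merge)→73520, (B,merge)→192870, (B,nl_idx)→228120, (D,nl)→752170 …(+1); best=9570 via (D,hash)
  {ABCDE}: card=500000; try (D,hash)→29960, (B,hash)→59960, (A,hash)→135690, (D,merge)→328910, (B,merge)→858210, (B,nl_idx)→905960 …(+5); best=29960 via (D,hash)

cost=29960; order=E,A,C,B,D; methods=nl_idx,hash,hash,hash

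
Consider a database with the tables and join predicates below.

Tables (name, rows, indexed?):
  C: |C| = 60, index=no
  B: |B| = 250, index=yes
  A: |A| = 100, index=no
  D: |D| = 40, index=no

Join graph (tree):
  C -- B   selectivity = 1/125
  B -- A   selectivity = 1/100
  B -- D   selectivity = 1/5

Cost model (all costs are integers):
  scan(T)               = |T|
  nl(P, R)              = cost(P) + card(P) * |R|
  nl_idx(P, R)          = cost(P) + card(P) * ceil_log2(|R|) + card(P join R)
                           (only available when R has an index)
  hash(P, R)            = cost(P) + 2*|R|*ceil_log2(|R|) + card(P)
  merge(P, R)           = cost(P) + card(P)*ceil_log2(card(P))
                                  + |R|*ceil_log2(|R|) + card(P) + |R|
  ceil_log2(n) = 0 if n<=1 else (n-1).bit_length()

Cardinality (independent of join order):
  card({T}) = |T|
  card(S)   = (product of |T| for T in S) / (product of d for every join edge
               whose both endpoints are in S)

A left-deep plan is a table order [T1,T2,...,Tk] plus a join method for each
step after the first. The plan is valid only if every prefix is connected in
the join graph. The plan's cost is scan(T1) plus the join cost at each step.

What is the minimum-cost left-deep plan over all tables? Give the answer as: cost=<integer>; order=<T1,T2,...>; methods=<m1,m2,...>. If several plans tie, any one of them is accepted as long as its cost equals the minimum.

cost=2720; order=A,B,C,D; methods=nl_idx,hash,hash

Selinger DP (subsets sized 1..n):
  {C}: scan cost=60, card=60
  {B}: scan cost=250, card=250
  {A}: scan cost=100, card=100
  {D}: scan cost=40, card=40
  {BC}: card=120; try (B,nl_idx)→660, (C,hash)→1220, (B,merge)→2730, (C,merge)→2920, (B,hash)→4120, (B,nl)→15060 …(+1); best=660 via (B,nl_idx)
  {AB}: card=250; try (B,nl_idx)→1150, (A,hash)→1900, (B,merge)→3150, (A,merge)→3300, (B,hash)→4200, (B,nl)→25100 …(+1); best=1150 via (B,nl_idx)
  {BD}: card=2000; try (D,hash)→980, (B,nl_idx)→2360, (B,merge)→2570, (D,merge)→2780, (B,hash)→4080, (B,nl)→10040 …(+1); best=980 via (D,hash)
  {ABC}: card=120; try (C,hash)→2120, (A,hash)→2180, (A,merge)→2420, (C,merge)→3820, (A,nl)→12660, (C,nl)→16150; best=2120 via (C,hash)
  {BCD}: card=960; try (D,hash)→1260, (D,merge)→1900, (C,hash)→3700, (D,nl)→5460, (C,merge)→25400, (C,nl)→120980; best=1260 via (D,hash)
  {ABD}: card=2000; try (D,hash)→1880, (D,merge)→3680, (A,hash)→4380, (D,nl)→11150, (A,merge)→25780, (A,nl)→200980; best=1880 via (D,hash)
  {ABCD}: card=960; try (D,hash)→2720, (D,merge)→3360, (A,hash)→3620, (C,hash)→4600, (D,nl)→6920, (A,merge)→12620 …(+3); best=2720 via (D,hash)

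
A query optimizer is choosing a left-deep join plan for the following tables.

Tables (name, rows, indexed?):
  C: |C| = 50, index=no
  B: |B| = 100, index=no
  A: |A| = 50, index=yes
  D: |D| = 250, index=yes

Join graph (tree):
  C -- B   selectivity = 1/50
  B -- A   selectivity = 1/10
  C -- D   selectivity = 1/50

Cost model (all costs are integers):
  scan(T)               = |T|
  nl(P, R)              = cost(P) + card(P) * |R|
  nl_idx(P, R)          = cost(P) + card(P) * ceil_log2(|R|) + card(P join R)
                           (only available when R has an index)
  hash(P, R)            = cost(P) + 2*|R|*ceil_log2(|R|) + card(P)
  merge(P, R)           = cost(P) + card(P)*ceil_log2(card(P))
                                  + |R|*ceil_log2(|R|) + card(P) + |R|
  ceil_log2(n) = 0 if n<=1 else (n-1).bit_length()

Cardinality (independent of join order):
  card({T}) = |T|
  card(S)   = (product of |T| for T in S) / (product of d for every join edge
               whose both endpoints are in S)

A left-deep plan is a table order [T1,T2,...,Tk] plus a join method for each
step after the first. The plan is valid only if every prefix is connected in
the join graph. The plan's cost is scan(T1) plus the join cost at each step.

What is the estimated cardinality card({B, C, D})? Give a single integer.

500

Tables in S: B(100), C(50), D(250)
Edges inside S: C-B(d=50), C-D(d=50)
numerator = 100 * 50 * 250 = 1250000
denominator = 50 * 50 = 2500
card(S) = 1250000 / 2500 = 500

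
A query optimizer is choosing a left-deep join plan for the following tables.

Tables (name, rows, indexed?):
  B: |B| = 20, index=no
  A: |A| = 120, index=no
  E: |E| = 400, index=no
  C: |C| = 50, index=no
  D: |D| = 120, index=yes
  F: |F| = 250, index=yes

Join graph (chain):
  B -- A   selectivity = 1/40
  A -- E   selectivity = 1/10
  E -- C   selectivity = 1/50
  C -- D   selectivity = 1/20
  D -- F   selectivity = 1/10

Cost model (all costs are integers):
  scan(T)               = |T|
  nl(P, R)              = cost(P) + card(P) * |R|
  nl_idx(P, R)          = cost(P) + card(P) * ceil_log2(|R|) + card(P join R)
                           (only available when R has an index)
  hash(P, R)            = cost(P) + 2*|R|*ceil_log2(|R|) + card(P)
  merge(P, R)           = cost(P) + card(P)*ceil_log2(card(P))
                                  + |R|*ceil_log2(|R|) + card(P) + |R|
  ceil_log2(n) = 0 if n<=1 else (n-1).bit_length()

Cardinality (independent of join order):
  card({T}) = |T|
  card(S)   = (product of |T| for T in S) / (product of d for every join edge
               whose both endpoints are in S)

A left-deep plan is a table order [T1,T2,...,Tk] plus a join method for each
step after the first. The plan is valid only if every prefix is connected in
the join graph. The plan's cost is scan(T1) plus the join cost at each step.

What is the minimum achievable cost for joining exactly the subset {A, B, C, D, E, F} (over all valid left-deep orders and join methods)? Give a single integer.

Selinger DP over subsets of {A,B,C,D,E,F}:
  {B}: scan cost=20, card=20
  {A}: scan cost=120, card=120
  {E}: scan cost=400, card=400
  {C}: scan cost=50, card=50
  {D}: scan cost=120, card=120
  {F}: scan cost=250, card=250
  {AB}: card=60; try (B,hash)→440, (A,merge)→1100, (B,merge)→1200, (A,hash)→1720, (A,nl)→2420, (B,nl)→2520; best=440 via (B,hash)
  {AE}: card=4800; try (A,hash)→2480, (E,merge)→5080, (A,merge)→5360, (E,hash)→7440, (E,nl)→48120, (A,nl)→48400; best=2480 via (A,hash)
  {CE}: card=400; try (C,hash)→1400, (E,merge)→4400, (C,merge)→4750, (E,hash)→7300, (E,nl)→20050, (C,nl)→20400; best=1400 via (C,hash)
  {CD}: card=300; try (D,nl_idx)→700, (C,hash)→840, (D,merge)→1360, (C,merge)→1430, (D,hash)→1780, (D,nl)→6050 …(+1); best=700 via (D,nl_idx)
  {DF}: card=3000; try (D,hash)→2180, (F,merge)→3330, (D,merge)→3460, (F,nl_idx)→4080, (F,hash)→4240, (D,nl_idx)→5000 …(+2); best=2180 via (D,hash)
  {ABE}: card=2400; try (E,merge)→4860, (B,hash)→7480, (E,hash)→7700, (E,nl)→24440, (B,merge)→69800, (B,nl)→98480; best=4860 via (E,merge)
  {ACE}: card=4800; try (A,hash)→3480, (A,merge)→6360, (C,hash)→7880, (A,nl)→49400, (C,merge)→70030, (C,nl)→242480; best=3480 via (A,hash)
  {CDE}: card=2400; try (D,hash)→3480, (D,merge)→6360, (D,nl_idx)→6600, (E,merge)→7700, (E,hash)→8200, (D,nl)→49400 …(+1); best=3480 via (D,hash)
  {CDF}: card=7500; try (F,hash)→5000, (C,hash)→5780, (F,merge)→5950, (F,nl_idx)→10600, (C,merge)→41530, (F,nl)→75700 …(+1); best=5000 via (F,hash)
  {ABCE}: card=2400; try (C,hash)→7860, (B,hash)→8480, (C,merge)→36410, (B,merge)→70800, (B,nl)→99480, (C,nl)→124860; best=7860 via (C,hash)
  {ACDE}: card=28800; try (A,hash)→7560, (D,hash)→9960, (A,merge)→35640, (D,nl_idx)→65880, (D,merge)→71640, (A,nl)→291480 …(+1); best=7560 via (A,hash)
  {CDEF}: card=60000; try (F,hash)→9880, (E,hash)→19700, (F,merge)→36930, (F,nl_idx)→82680, (E,merge)→114000, (F,nl)→603480 …(+1); best=9880 via (F,hash)
  {ABCDE}: card=14400; try (D,hash)→11940, (B,hash)→36560, (D,nl_idx)→39060, (D,merge)→40020, (D,nl)→295860, (B,merge)→468480 …(+1); best=11940 via (D,hash)
  {ACDEF}: card=720000; try (F,hash)→40360, (A,hash)→71560, (F,merge)→470610, (F,nl_idx)→957960, (A,merge)→1030840, (F,nl)→7207560 …(+1); best=40360 via (F,hash)
  {ABCDEF}: card=360000; try (F,hash)→30340, (F,merge)→230190, (F,nl_idx)→487140, (B,hash)→760560, (F,nl)→3611940, (B,nl)→14440360 …(+1); best=30340 via (F,hash)

30340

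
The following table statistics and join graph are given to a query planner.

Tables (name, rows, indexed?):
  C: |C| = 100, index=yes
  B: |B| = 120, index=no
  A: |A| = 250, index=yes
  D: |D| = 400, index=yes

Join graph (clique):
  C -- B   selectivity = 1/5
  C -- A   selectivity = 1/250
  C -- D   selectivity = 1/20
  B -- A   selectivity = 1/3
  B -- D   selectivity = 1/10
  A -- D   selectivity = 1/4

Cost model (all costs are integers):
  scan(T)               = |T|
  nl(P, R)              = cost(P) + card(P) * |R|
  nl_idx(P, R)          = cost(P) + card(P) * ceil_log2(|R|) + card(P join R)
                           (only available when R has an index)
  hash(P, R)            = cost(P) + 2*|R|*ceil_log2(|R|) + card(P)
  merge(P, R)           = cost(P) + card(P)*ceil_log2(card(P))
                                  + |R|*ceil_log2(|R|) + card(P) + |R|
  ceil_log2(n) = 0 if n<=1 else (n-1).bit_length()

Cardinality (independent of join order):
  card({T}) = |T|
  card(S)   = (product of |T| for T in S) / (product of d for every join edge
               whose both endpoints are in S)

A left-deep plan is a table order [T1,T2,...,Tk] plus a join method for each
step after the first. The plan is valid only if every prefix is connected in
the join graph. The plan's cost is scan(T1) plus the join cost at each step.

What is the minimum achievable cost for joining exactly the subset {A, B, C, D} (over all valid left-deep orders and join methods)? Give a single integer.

4580

Selinger DP over subsets of {A,B,C,D}:
  {C}: scan cost=100, card=100
  {B}: scan cost=120, card=120
  {A}: scan cost=250, card=250
  {D}: scan cost=400, card=400
  {BC}: card=2400; try (C,hash)→1640, (B,merge)→1860, (C,merge)→1880, (B,hash)→1880, (C,nl_idx)→3360, (B,nl)→12100 …(+1); best=1640 via (C,hash)
  {AC}: card=100; try (A,nl_idx)→1000, (C,hash)→1900, (C,nl_idx)→2100, (A,merge)→3150, (C,merge)→3300, (A,hash)→4200 …(+2); best=1000 via (A,nl_idx)
  {CD}: card=2000; try (C,hash)→2200, (D,nl_idx)→3000, (D,merge)→4900, (C,merge)→5200, (C,nl_idx)→5200, (D,hash)→7400 …(+2); best=2200 via (C,hash)
  {AB}: card=10000; try (B,hash)→2180, (A,merge)→3330, (B,merge)→3460, (A,hash)→4240, (A,nl_idx)→11080, (A,nl)→30120 …(+1); best=2180 via (B,hash)
  {BD}: card=4800; try (B,hash)→2480, (D,merge)→5080, (B,merge)→5360, (D,nl_idx)→6000, (D,hash)→7440, (D,nl)→48120 …(+1); best=2480 via (B,hash)
  {AD}: card=25000; try (A,hash)→4800, (D,merge)→6500, (A,merge)→6650, (D,hash)→7700, (D,nl_idx)→27500, (A,nl_idx)→28600 …(+2); best=4800 via (A,hash)
  {ABC}: card=800; try (B,merge)→2760, (B,hash)→2780, (A,hash)→8040, (B,nl)→13000, (C,hash)→13580, (A,nl_idx)→21640 …(+5); best=2760 via (B,merge)
  {BCD}: card=4800; try (B,hash)→5880, (C,hash)→8680, (D,hash)→11240, (B,merge)→27160, (D,nl_idx)→28040, (D,merge)→36840 …(+5); best=5880 via (B,hash)
  {ACD}: card=500; try (D,nl_idx)→2400, (D,merge)→5800, (A,hash)→8200, (D,hash)→8300, (A,nl_idx)→18700, (A,merge)→28450 …(+6); best=2400 via (D,nl_idx)
  {ABD}: card=100000; try (A,hash)→11280, (D,hash)→19380, (B,hash)→31480, (A,merge)→71930, (A,nl_idx)→140880, (D,merge)→156180 …(+5); best=11280 via (A,hash)
  {ABCD}: card=400; try (B,hash)→4580, (B,merge)→8360, (D,nl_idx)→10360, (D,hash)→10760, (A,hash)→14680, (D,merge)→15560 …(+9); best=4580 via (B,hash)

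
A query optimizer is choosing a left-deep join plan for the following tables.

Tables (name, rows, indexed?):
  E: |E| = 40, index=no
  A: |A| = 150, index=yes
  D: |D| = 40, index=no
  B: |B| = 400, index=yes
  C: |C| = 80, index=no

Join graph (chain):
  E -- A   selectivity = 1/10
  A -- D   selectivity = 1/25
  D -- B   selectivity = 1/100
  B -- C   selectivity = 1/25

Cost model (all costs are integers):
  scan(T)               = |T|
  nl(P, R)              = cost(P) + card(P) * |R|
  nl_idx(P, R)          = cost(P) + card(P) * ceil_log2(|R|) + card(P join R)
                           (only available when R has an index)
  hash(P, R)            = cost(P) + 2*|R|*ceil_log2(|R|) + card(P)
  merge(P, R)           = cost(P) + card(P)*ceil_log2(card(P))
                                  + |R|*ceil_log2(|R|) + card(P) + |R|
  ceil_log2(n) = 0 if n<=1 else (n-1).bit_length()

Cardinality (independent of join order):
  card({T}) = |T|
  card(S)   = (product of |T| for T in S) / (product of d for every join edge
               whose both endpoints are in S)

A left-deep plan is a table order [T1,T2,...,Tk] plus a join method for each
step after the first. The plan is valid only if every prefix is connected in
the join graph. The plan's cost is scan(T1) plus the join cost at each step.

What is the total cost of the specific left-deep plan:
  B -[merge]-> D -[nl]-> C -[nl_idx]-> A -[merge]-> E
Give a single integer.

64864

step 1: scan B: cost=400, card=400
step 2: join D via merge
    card(P join D) = 400*40/(100) = 160
    cost = 400 + 400*9 + 40*6 + 400 + 40 = 4680
step 3: join C via nl
    card(P join C) = 160*80/(25) = 512
    cost = 4680 + 160*80 = 17480
step 4: join A via nl_idx
    card(P join A) = 512*150/(25) = 3072
    cost = 17480 + 512*8 + 3072 = 24648
step 5: join E via merge
    card(P join E) = 3072*40/(10) = 12288
    cost = 24648 + 3072*12 + 40*6 + 3072 + 40 = 64864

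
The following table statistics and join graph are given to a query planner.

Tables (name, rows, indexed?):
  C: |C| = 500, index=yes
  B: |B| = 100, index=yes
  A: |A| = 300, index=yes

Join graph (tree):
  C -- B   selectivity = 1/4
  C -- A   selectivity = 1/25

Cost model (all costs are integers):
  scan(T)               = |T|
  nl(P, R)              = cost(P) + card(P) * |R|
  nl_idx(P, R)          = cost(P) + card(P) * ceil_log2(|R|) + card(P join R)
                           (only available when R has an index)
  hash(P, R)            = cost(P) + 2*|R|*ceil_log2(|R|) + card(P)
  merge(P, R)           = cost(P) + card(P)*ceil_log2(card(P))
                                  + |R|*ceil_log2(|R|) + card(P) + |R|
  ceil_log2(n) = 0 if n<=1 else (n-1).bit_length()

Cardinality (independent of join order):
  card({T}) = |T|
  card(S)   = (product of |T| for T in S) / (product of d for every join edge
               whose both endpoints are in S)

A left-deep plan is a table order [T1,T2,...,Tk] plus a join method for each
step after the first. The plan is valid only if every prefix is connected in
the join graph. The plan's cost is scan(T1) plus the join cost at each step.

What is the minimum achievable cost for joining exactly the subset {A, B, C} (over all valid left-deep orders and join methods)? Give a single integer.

Selinger DP over subsets of {A,B,C}:
  {C}: scan cost=500, card=500
  {B}: scan cost=100, card=100
  {A}: scan cost=300, card=300
  {BC}: card=12500; try (B,hash)→2400, (C,merge)→5900, (B,merge)→6300, (C,hash)→9200, (C,nl_idx)→13500, (B,nl_idx)→16500 …(+2); best=2400 via (B,hash)
  {AC}: card=6000; try (A,hash)→6400, (C,merge)→8300, (A,merge)→8500, (C,nl_idx)→9000, (C,hash)→9600, (A,nl_idx)→11000 …(+2); best=6400 via (A,hash)
  {ABC}: card=150000; try (B,hash)→13800, (A,hash)→20300, (B,merge)→91200, (A,merge)→192900, (B,nl_idx)→198400, (A,nl_idx)→264900 …(+2); best=13800 via (B,hash)

13800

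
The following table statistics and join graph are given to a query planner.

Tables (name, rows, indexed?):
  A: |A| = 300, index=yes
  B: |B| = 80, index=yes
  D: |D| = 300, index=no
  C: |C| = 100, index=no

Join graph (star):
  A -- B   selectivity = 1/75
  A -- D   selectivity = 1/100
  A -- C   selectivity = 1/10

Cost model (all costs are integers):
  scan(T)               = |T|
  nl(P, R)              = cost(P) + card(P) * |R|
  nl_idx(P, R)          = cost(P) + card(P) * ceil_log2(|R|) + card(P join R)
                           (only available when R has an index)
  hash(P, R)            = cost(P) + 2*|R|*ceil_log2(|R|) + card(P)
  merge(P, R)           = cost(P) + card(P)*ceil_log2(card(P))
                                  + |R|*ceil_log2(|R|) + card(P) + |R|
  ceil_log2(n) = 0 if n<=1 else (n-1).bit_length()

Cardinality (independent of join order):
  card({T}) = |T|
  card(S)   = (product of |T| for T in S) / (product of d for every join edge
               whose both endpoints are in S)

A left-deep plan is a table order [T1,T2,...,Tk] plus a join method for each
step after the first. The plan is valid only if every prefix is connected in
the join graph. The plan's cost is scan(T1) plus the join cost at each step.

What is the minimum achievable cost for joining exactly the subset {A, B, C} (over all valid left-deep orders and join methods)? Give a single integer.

Selinger DP over subsets of {A,B,C}:
  {A}: scan cost=300, card=300
  {B}: scan cost=80, card=80
  {C}: scan cost=100, card=100
  {AB}: card=320; try (A,nl_idx)→1120, (B,hash)→1720, (B,nl_idx)→2720, (A,merge)→3720, (B,merge)→3940, (A,hash)→5560 …(+2); best=1120 via (A,nl_idx)
  {AC}: card=3000; try (C,hash)→2000, (A,merge)→3900, (A,nl_idx)→4000, (C,merge)→4100, (A,hash)→5600, (A,nl)→30100 …(+1); best=2000 via (C,hash)
  {ABC}: card=3200; try (C,hash)→2840, (C,merge)→5120, (B,hash)→6120, (B,nl_idx)→26200, (C,nl)→33120, (B,merge)→41640 …(+1); best=2840 via (C,hash)

2840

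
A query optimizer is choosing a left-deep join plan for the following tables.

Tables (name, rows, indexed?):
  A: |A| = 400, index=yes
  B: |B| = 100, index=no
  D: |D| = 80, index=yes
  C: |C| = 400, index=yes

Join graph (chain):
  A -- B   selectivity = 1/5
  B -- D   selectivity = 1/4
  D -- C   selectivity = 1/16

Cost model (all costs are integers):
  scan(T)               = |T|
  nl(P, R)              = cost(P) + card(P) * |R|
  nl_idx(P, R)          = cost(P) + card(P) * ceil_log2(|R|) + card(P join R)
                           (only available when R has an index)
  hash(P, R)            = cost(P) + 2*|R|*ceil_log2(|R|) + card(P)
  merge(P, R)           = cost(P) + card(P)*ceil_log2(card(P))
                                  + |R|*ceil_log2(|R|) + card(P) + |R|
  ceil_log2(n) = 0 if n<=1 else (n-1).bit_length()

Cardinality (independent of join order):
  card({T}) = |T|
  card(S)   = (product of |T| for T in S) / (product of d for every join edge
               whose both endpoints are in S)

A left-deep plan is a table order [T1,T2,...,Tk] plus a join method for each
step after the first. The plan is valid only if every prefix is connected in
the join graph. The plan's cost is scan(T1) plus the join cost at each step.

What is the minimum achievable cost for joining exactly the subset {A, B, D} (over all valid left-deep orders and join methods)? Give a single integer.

Selinger DP over subsets of {A,B,D}:
  {A}: scan cost=400, card=400
  {B}: scan cost=100, card=100
  {D}: scan cost=80, card=80
  {AB}: card=8000; try (B,hash)→2200, (A,merge)→4900, (B,merge)→5200, (A,hash)→7400, (A,nl_idx)→9000, (A,nl)→40100 …(+1); best=2200 via (B,hash)
  {BD}: card=2000; try (D,hash)→1320, (B,merge)→1520, (D,merge)→1540, (B,hash)→1560, (D,nl_idx)→2800, (B,nl)→8080 …(+1); best=1320 via (D,hash)
  {ABD}: card=160000; try (A,hash)→10520, (D,hash)→11320, (A,merge)→29320, (D,merge)→114840, (A,nl_idx)→179320, (D,nl_idx)→218200 …(+2); best=10520 via (A,hash)

10520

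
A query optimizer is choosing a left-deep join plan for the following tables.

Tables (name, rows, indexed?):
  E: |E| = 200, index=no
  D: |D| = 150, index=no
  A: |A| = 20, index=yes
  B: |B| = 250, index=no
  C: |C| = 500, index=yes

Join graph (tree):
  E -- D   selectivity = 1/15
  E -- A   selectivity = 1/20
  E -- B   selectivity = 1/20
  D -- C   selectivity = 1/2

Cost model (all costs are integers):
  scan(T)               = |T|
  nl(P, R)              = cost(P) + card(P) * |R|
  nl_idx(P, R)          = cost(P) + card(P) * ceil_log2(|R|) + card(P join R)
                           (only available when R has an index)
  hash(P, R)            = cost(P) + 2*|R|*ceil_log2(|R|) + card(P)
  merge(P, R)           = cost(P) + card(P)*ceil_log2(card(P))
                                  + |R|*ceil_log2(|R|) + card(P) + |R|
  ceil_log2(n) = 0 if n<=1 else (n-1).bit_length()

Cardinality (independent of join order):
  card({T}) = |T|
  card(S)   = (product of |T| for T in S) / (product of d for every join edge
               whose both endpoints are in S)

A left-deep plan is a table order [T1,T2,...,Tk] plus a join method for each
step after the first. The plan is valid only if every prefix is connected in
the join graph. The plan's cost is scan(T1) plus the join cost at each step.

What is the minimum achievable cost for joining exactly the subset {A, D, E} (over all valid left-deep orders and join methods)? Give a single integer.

Selinger DP over subsets of {A,D,E}:
  {E}: scan cost=200, card=200
  {D}: scan cost=150, card=150
  {A}: scan cost=20, card=20
  {DE}: card=2000; try (D,hash)→2800, (E,merge)→3300, (D,merge)→3350, (E,hash)→3500, (E,nl)→30150, (D,nl)→30200; best=2800 via (D,hash)
  {AE}: card=200; try (A,hash)→600, (A,nl_idx)→1400, (E,merge)→1940, (A,merge)→2120, (E,hash)→3240, (E,nl)→4020 …(+1); best=600 via (A,hash)
  {ADE}: card=2000; try (D,hash)→3200, (D,merge)→3750, (A,hash)→5000, (A,nl_idx)→14800, (A,merge)→26920, (D,nl)→30600 …(+1); best=3200 via (D,hash)

3200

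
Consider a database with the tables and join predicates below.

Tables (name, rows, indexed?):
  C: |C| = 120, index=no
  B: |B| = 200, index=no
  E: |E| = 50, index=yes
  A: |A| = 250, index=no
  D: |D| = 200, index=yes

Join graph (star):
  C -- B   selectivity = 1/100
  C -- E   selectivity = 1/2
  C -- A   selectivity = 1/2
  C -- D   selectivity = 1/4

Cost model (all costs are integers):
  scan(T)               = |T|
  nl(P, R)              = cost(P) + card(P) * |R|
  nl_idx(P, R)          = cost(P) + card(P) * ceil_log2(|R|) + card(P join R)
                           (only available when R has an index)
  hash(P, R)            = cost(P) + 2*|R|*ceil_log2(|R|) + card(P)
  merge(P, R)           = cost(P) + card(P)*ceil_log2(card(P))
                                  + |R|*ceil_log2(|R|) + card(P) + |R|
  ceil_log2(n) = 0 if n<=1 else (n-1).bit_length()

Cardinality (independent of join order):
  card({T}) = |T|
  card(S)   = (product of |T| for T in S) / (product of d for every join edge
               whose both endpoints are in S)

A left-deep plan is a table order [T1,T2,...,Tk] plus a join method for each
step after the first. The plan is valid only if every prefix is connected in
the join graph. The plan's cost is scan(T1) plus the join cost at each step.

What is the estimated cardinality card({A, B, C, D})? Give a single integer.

Tables in S: A(250), B(200), C(120), D(200)
Edges inside S: C-B(d=100), C-A(d=2), C-D(d=4)
numerator = 250 * 200 * 120 * 200 = 1200000000
denominator = 100 * 2 * 4 = 800
card(S) = 1200000000 / 800 = 1500000

1500000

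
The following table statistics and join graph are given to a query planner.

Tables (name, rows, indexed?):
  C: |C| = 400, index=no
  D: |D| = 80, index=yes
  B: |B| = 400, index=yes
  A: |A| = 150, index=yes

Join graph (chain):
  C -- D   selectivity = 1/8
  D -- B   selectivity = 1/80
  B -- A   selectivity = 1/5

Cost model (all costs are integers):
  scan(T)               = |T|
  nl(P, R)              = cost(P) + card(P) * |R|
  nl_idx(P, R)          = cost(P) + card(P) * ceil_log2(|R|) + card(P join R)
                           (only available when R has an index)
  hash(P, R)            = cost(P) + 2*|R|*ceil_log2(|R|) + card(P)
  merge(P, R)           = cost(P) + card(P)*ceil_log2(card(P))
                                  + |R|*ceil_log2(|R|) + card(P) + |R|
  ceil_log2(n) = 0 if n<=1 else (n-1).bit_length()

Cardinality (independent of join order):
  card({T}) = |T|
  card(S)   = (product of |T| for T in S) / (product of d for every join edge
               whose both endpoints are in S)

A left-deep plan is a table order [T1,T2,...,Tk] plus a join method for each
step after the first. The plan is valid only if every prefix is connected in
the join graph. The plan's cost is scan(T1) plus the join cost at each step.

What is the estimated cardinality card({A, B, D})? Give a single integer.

Tables in S: A(150), B(400), D(80)
Edges inside S: D-B(d=80), B-A(d=5)
numerator = 150 * 400 * 80 = 4800000
denominator = 80 * 5 = 400
card(S) = 4800000 / 400 = 12000

12000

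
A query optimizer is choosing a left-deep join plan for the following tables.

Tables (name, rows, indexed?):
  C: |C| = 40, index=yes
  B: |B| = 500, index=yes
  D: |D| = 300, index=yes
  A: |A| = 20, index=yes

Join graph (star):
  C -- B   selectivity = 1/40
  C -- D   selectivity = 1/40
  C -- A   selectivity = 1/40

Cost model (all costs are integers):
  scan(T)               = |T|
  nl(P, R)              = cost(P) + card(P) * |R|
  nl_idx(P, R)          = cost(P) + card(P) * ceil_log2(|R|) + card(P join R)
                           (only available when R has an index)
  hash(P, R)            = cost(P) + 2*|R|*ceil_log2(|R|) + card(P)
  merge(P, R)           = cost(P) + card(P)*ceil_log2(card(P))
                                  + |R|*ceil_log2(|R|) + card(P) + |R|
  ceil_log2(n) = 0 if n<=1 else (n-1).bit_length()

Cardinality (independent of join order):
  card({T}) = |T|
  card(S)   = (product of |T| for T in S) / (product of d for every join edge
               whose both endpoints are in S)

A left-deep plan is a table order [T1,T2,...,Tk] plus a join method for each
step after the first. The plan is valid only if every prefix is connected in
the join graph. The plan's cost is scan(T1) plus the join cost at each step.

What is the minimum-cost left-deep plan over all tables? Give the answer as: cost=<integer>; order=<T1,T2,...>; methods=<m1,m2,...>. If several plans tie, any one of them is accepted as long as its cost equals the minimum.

cost=3715; order=A,C,D,B; methods=nl_idx,nl_idx,nl_idx

Selinger DP (subsets sized 1..n):
  {C}: scan cost=40, card=40
  {B}: scan cost=500, card=500
  {D}: scan cost=300, card=300
  {A}: scan cost=20, card=20
  {BC}: card=500; try (B,nl_idx)→900, (C,hash)→1480, (C,nl_idx)→4000, (B,merge)→5320, (C,merge)→5780, (B,hash)→9080 …(+2); best=900 via (B,nl_idx)
  {CD}: card=300; try (D,nl_idx)→700, (C,hash)→1080, (C,nl_idx)→2400, (D,merge)→3320, (C,merge)→3580, (D,hash)→5480 …(+2); best=700 via (D,nl_idx)
  {AC}: card=20; try (C,nl_idx)→160, (A,nl_idx)→260, (A,hash)→280, (C,merge)→420, (A,merge)→440, (C,hash)→520 …(+2); best=160 via (C,nl_idx)
  {BCD}: card=3750; try (D,hash)→6800, (B,nl_idx)→7150, (B,merge)→8700, (D,merge)→8900, (D,nl_idx)→9150, (B,hash)→10000 …(+2); best=6800 via (D,hash)
  {ABC}: card=250; try (B,nl_idx)→590, (A,hash)→1600, (A,nl_idx)→3650, (B,merge)→5280, (A,merge)→6020, (B,hash)→9180 …(+2); best=590 via (B,nl_idx)
  {ACD}: card=150; try (D,nl_idx)→490, (A,hash)→1200, (A,nl_idx)→2350, (D,merge)→3280, (A,merge)→3820, (D,hash)→5580 …(+2); best=490 via (D,nl_idx)
  {ABCD}: card=1875; try (B,nl_idx)→3715, (D,nl_idx)→4715, (D,merge)→5840, (D,hash)→6240, (B,merge)→6840, (B,hash)→9640 …(+6); best=3715 via (B,nl_idx)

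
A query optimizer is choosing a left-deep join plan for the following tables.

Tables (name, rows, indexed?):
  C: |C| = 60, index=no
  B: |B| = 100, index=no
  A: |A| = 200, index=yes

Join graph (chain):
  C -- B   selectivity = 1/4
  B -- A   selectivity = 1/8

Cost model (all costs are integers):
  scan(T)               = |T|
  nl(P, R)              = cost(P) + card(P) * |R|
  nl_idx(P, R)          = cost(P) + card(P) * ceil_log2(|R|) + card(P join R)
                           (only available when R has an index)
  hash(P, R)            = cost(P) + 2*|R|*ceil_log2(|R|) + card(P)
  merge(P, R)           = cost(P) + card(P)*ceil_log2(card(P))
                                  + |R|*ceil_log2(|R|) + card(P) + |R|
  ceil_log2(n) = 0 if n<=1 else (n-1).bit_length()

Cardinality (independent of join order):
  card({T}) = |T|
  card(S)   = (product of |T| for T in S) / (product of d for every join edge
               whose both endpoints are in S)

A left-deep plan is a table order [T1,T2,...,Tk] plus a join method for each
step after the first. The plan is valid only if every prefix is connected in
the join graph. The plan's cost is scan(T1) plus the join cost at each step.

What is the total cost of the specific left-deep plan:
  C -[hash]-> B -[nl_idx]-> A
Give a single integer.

step 1: scan C: cost=60, card=60
step 2: join B via hash
    card(P join B) = 60*100/(4) = 1500
    cost = 60 + 2*100*7 + 60 = 1520
step 3: join A via nl_idx
    card(P join A) = 1500*200/(8) = 37500
    cost = 1520 + 1500*8 + 37500 = 51020

51020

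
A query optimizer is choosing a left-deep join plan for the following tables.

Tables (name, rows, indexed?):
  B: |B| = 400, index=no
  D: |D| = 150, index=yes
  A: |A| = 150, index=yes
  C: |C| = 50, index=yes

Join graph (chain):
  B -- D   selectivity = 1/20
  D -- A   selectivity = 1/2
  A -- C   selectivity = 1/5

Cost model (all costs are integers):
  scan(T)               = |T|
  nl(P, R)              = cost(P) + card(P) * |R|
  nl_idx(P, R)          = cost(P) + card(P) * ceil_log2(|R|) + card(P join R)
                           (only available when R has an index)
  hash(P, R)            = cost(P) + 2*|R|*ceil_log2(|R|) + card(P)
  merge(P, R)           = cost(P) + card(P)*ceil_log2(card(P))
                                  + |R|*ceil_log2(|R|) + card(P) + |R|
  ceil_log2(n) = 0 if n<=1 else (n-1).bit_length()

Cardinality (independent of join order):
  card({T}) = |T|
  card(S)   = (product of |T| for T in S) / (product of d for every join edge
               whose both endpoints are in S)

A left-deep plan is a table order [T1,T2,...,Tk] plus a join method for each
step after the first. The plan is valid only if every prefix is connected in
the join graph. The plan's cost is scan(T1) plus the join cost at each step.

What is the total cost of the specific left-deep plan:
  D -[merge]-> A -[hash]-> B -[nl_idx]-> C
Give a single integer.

step 1: scan D: cost=150, card=150
step 2: join A via merge
    card(P join A) = 150*150/(2) = 11250
    cost = 150 + 150*8 + 150*8 + 150 + 150 = 2850
step 3: join B via hash
    card(P join B) = 11250*400/(20) = 225000
    cost = 2850 + 2*400*9 + 11250 = 21300
step 4: join C via nl_idx
    card(P join C) = 225000*50/(5) = 2250000
    cost = 21300 + 225000*6 + 2250000 = 3621300

3621300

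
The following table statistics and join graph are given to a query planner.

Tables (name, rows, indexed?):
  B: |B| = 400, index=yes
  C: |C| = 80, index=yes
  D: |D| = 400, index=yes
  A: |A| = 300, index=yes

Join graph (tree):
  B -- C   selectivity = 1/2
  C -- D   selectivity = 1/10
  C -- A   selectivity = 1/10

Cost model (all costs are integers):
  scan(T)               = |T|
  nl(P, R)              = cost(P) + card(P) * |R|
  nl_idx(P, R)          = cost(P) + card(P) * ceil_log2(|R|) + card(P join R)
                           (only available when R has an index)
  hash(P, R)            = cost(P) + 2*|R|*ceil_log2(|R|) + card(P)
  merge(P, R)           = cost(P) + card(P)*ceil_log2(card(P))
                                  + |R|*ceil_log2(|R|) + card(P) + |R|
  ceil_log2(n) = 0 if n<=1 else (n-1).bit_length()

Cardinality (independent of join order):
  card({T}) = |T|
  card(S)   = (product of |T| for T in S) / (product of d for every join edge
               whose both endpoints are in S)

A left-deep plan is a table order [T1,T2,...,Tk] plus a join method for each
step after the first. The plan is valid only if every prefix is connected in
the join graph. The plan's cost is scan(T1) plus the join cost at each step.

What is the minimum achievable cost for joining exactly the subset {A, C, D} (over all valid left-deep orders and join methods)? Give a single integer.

Selinger DP over subsets of {A,C,D}:
  {C}: scan cost=80, card=80
  {D}: scan cost=400, card=400
  {A}: scan cost=300, card=300
  {CD}: card=3200; try (C,hash)→1920, (D,nl_idx)→4000, (D,merge)→4720, (C,merge)→5040, (C,nl_idx)→6400, (D,hash)→7360 …(+2); best=1920 via (C,hash)
  {AC}: card=2400; try (C,hash)→1720, (A,nl_idx)→3200, (A,merge)→3720, (C,merge)→3940, (C,nl_idx)→4800, (A,hash)→5560 …(+2); best=1720 via (C,hash)
  {ACD}: card=96000; try (A,hash)→10520, (D,hash)→11320, (D,merge)→36920, (A,merge)→46520, (D,nl_idx)→119320, (A,nl_idx)→126720 …(+2); best=10520 via (A,hash)

10520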